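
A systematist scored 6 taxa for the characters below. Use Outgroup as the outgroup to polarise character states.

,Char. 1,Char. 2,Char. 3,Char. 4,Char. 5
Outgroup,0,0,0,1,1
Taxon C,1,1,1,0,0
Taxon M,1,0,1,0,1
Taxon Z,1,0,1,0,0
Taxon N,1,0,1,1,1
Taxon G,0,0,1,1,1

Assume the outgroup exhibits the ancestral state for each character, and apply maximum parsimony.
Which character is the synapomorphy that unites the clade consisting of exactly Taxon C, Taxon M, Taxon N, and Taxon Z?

Char. 1

Character polarity is set by the outgroup: the derived state is whichever differs from the outgroup's state, so for Char. 4, Char. 5 the derived state is '0', and for the remaining characters it is '1'.
Char. 1 (derived state '1') is shared by Taxon C, Taxon M, Taxon N, and Taxon Z — a synapomorphy uniting that clade.
Char. 2: derived state '1' in Taxon C only — an autapomorphy, so it tells us nothing about relationships among taxa.
Char. 3 (derived state '1') is shared by all ingroup taxa — unites the whole ingroup.
Char. 4: derived state '0' in Taxon C, Taxon M, and Taxon Z only — synapomorphy for {Taxon C, Taxon M, Taxon Z}.
Char. 5: derived state '0' in Taxon C and Taxon Z only — synapomorphy for {Taxon C, Taxon Z}.
Most parsimonious ingroup topology: ((((Taxon C,Taxon Z),Taxon M),Taxon N),Taxon G).
The clade {Taxon C, Taxon M, Taxon N, Taxon Z} is supported by Char. 1: its derived state '1' occurs in exactly those taxa and in no other taxon (including the outgroup).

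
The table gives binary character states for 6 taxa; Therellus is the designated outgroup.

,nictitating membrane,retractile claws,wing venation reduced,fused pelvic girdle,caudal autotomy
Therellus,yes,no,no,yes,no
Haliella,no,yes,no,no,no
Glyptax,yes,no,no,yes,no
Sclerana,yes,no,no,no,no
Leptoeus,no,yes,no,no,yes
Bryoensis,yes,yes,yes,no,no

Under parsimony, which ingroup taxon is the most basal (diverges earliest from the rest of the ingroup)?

Glyptax

Character polarity is set by the outgroup: the derived state is whichever differs from the outgroup's state, so for nictitating membrane, fused pelvic girdle the derived state is 'no', and for the remaining characters it is 'yes'.
nictitating membrane (derived state 'no') is shared by Haliella and Leptoeus — a synapomorphy uniting that clade.
Only Bryoensis, Haliella, and Leptoeus show the derived state 'yes' for retractile claws, supporting them as a clade.
wing venation reduced: derived state 'yes' in Bryoensis only — an autapomorphy, so it tells us nothing about relationships among taxa.
fused pelvic girdle (derived state 'no') is shared by Bryoensis, Haliella, Leptoeus, and Sclerana — a synapomorphy uniting that clade.
caudal autotomy (derived state 'yes') is unique to Leptoeus (autapomorphy; uninformative for grouping).
Most parsimonious ingroup topology: ((((Haliella,Leptoeus),Bryoensis),Sclerana),Glyptax).
Glyptax is sister to the clade containing all other ingroup taxa, so it is the earliest-diverging (most basal) ingroup lineage.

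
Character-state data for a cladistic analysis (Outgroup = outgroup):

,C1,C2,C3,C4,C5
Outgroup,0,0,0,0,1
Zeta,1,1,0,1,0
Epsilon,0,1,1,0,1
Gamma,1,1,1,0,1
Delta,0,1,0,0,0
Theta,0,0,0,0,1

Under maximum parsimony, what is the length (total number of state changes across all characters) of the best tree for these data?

6

Character polarity is set by the outgroup: the derived state is whichever differs from the outgroup's state, so for C5 the derived state is '0', and for the remaining characters it is '1'.
C1 groups Gamma and Zeta, which is incompatible with the clades supported by the remaining characters; treating it as convergent (homoplasy) costs fewer steps than any alternative tree.
Only Delta, Epsilon, Gamma, and Zeta show the derived state '1' for C2, supporting them as a clade.
C3: derived state '1' in Epsilon and Gamma only — synapomorphy for {Epsilon, Gamma}.
C4 (derived state '1') is unique to Zeta (autapomorphy; uninformative for grouping).
Only Delta and Zeta show the derived state '0' for C5, supporting them as a clade.
Most parsimonious ingroup topology: (((Zeta,Delta),(Epsilon,Gamma)),Theta).
Changes per character on this tree: C1: 2; C2: 1; C3: 1; C4: 1; C5: 1.
Total = 6.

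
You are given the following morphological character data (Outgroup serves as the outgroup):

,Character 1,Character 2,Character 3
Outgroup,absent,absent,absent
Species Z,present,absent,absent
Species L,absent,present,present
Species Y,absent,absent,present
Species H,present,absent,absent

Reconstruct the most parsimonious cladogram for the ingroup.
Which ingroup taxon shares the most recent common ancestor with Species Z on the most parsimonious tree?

Species H

The outgroup has state 'absent' for every character, so 'present' is the derived state throughout.
Character 1: derived state 'present' in Species H and Species Z only — synapomorphy for {Species H, Species Z}.
Character 2: derived state 'present' in Species L only — an autapomorphy, so it tells us nothing about relationships among taxa.
Character 3: derived state 'present' in Species L and Species Y only — synapomorphy for {Species L, Species Y}.
Most parsimonious ingroup topology: ((Species Z,Species H),(Species L,Species Y)).
Species Z and Species H form a cherry on this tree, so they are sister taxa.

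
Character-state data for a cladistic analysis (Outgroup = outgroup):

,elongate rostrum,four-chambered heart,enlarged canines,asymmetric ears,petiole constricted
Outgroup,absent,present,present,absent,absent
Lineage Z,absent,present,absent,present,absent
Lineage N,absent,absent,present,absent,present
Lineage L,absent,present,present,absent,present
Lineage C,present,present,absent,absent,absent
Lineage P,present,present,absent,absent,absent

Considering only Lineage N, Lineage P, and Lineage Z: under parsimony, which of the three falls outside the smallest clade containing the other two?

Lineage N

Character polarity is set by the outgroup: the derived state is whichever differs from the outgroup's state, so for four-chambered heart, enlarged canines the derived state is 'absent', and for the remaining characters it is 'present'.
elongate rostrum (derived state 'present') is shared by Lineage C and Lineage P — a synapomorphy uniting that clade.
four-chambered heart: derived state 'absent' in Lineage N only — an autapomorphy, so it tells us nothing about relationships among taxa.
enlarged canines: derived state 'absent' in Lineage C, Lineage P, and Lineage Z only — synapomorphy for {Lineage C, Lineage P, Lineage Z}.
asymmetric ears: derived state 'present' in Lineage Z only — an autapomorphy, so it tells us nothing about relationships among taxa.
petiole constricted (derived state 'present') is shared by Lineage L and Lineage N — a synapomorphy uniting that clade.
Most parsimonious ingroup topology: ((Lineage Z,(Lineage C,Lineage P)),(Lineage N,Lineage L)).
Lineage Z and Lineage P share a more recent common ancestor with each other than either does with Lineage N, so Lineage N is the least closely related of the three.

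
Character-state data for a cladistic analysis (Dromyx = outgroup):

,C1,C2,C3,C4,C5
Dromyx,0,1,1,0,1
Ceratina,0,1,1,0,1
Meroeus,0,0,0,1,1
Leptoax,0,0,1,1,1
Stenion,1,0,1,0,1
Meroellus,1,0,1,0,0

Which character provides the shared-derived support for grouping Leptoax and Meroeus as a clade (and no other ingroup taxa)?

C4

Character polarity is set by the outgroup: the derived state is whichever differs from the outgroup's state, so for C2, C3, C5 the derived state is '0', and for the remaining characters it is '1'.
C1 (derived state '1') is shared by Meroellus and Stenion — a synapomorphy uniting that clade.
C2 (derived state '0') is shared by Leptoax, Meroellus, Meroeus, and Stenion — a synapomorphy uniting that clade.
C3: derived state '0' in Meroeus only — an autapomorphy, so it tells us nothing about relationships among taxa.
Only Leptoax and Meroeus show the derived state '1' for C4, supporting them as a clade.
C5: derived state '0' in Meroellus only — an autapomorphy, so it tells us nothing about relationships among taxa.
Most parsimonious ingroup topology: (Ceratina,((Meroeus,Leptoax),(Stenion,Meroellus))).
The clade {Leptoax, Meroeus} is supported by C4: its derived state '1' occurs in exactly those taxa and in no other taxon (including the outgroup).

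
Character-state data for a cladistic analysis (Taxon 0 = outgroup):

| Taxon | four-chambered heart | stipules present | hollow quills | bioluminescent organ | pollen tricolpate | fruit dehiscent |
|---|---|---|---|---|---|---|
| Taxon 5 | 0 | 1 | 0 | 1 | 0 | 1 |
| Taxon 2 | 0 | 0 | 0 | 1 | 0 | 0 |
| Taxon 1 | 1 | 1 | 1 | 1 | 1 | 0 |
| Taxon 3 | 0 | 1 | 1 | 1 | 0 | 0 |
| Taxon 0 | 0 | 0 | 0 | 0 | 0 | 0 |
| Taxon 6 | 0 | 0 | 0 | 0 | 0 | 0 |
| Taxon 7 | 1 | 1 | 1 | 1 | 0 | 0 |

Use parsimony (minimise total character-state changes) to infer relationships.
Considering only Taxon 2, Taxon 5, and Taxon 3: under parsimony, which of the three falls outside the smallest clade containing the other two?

Taxon 2

The outgroup has state '0' for every character, so '1' is the derived state throughout.
four-chambered heart: derived state '1' in Taxon 1 and Taxon 7 only — synapomorphy for {Taxon 1, Taxon 7}.
stipules present (derived state '1') is shared by Taxon 1, Taxon 3, Taxon 5, and Taxon 7 — a synapomorphy uniting that clade.
hollow quills (derived state '1') is shared by Taxon 1, Taxon 3, and Taxon 7 — a synapomorphy uniting that clade.
bioluminescent organ: derived state '1' in Taxon 1, Taxon 2, Taxon 3, Taxon 5, and Taxon 7 only — synapomorphy for {Taxon 1, Taxon 2, Taxon 3, Taxon 5, Taxon 7}.
pollen tricolpate (derived state '1') is unique to Taxon 1 (autapomorphy; uninformative for grouping).
fruit dehiscent (derived state '1') is unique to Taxon 5 (autapomorphy; uninformative for grouping).
Most parsimonious ingroup topology: (((((Taxon 7,Taxon 1),Taxon 3),Taxon 5),Taxon 2),Taxon 6).
Taxon 5 and Taxon 3 share a more recent common ancestor with each other than either does with Taxon 2, so Taxon 2 is the least closely related of the three.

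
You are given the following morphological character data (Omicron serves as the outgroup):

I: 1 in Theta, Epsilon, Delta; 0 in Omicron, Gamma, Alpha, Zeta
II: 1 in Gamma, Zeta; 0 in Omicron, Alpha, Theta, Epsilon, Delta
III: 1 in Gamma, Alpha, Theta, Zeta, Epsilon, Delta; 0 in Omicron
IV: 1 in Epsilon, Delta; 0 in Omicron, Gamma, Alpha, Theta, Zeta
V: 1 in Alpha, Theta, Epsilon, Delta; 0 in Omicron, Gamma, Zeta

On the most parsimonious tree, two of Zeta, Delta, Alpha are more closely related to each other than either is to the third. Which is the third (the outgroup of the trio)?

The outgroup has state '0' for every character, so '1' is the derived state throughout.
Only Delta, Epsilon, and Theta show the derived state '1' for I, supporting them as a clade.
Only Gamma and Zeta show the derived state '1' for II, supporting them as a clade.
All ingroup taxa share the derived state '1' for III; it defines the ingroup but does not resolve relationships within it.
IV (derived state '1') is shared by Delta and Epsilon — a synapomorphy uniting that clade.
V: derived state '1' in Alpha, Delta, Epsilon, and Theta only — synapomorphy for {Alpha, Delta, Epsilon, Theta}.
Most parsimonious ingroup topology: ((Gamma,Zeta),(Alpha,(Theta,(Epsilon,Delta)))).
Delta and Alpha share a more recent common ancestor with each other than either does with Zeta, so Zeta is the least closely related of the three.

Zeta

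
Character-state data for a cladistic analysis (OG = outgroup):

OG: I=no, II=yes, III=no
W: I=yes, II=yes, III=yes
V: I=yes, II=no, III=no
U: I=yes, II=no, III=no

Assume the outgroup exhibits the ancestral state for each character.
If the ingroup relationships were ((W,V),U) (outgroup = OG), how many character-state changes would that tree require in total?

Map each character onto ((W,V),U) (rooted by OG) and count the minimum state changes it requires (Fitch parsimony):
I: 1; II: 2; III: 1.
Total tree length = 4.

4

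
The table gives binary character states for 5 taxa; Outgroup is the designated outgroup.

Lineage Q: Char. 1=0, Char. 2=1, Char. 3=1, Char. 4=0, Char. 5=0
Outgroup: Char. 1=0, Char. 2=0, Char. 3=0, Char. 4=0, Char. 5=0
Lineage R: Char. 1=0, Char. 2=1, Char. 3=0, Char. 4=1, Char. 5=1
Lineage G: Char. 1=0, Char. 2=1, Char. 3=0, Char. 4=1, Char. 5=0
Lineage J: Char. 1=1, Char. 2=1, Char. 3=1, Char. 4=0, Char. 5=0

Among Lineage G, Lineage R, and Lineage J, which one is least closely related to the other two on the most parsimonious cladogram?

Lineage J

The outgroup has state '0' for every character, so '1' is the derived state throughout.
Char. 1 (derived state '1') is unique to Lineage J (autapomorphy; uninformative for grouping).
All ingroup taxa share the derived state '1' for Char. 2; it defines the ingroup but does not resolve relationships within it.
Char. 3 (derived state '1') is shared by Lineage J and Lineage Q — a synapomorphy uniting that clade.
Char. 4: derived state '1' in Lineage G and Lineage R only — synapomorphy for {Lineage G, Lineage R}.
Char. 5: derived state '1' in Lineage R only — an autapomorphy, so it tells us nothing about relationships among taxa.
Most parsimonious ingroup topology: ((Lineage R,Lineage G),(Lineage J,Lineage Q)).
Lineage R and Lineage G share a more recent common ancestor with each other than either does with Lineage J, so Lineage J is the least closely related of the three.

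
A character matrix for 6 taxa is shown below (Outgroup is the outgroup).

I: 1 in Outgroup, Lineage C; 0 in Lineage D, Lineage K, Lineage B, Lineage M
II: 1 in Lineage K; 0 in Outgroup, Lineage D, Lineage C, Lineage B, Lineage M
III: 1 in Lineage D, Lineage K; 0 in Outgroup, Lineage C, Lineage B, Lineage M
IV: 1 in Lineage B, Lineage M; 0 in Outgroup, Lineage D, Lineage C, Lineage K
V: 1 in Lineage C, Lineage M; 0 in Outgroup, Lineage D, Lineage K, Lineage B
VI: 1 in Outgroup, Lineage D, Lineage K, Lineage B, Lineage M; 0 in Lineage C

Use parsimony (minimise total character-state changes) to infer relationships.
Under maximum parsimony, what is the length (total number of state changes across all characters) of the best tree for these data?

Character polarity is set by the outgroup: the derived state is whichever differs from the outgroup's state, so for I, VI the derived state is '0', and for the remaining characters it is '1'.
I (derived state '0') is shared by Lineage B, Lineage D, Lineage K, and Lineage M — a synapomorphy uniting that clade.
II: derived state '1' in Lineage K only — an autapomorphy, so it tells us nothing about relationships among taxa.
Only Lineage D and Lineage K show the derived state '1' for III, supporting them as a clade.
IV (derived state '1') is shared by Lineage B and Lineage M — a synapomorphy uniting that clade.
V (state '1') occurs in Lineage C and Lineage M but conflicts with the nesting implied by the other characters — most parsimoniously interpreted as homoplasy.
VI (derived state '0') is unique to Lineage C (autapomorphy; uninformative for grouping).
Most parsimonious ingroup topology: (((Lineage D,Lineage K),(Lineage B,Lineage M)),Lineage C).
Changes per character on this tree: I: 1; II: 1; III: 1; IV: 1; V: 2; VI: 1.
Total = 7.

7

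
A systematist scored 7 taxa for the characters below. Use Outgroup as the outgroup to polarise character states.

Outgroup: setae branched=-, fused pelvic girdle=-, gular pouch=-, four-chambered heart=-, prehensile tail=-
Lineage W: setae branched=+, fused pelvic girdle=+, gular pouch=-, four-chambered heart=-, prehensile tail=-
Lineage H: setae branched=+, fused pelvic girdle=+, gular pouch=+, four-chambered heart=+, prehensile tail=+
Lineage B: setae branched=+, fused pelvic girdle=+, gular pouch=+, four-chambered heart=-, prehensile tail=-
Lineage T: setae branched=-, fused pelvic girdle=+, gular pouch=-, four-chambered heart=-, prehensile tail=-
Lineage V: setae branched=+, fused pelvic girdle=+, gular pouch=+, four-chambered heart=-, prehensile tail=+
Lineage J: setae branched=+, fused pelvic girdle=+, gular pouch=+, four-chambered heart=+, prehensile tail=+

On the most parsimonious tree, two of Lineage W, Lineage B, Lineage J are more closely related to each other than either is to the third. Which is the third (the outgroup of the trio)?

Lineage W

The outgroup has state '-' for every character, so '+' is the derived state throughout.
setae branched (derived state '+') is shared by Lineage B, Lineage H, Lineage J, Lineage V, and Lineage W — a synapomorphy uniting that clade.
fused pelvic girdle (derived state '+') is shared by all ingroup taxa — unites the whole ingroup.
gular pouch: derived state '+' in Lineage B, Lineage H, Lineage J, and Lineage V only — synapomorphy for {Lineage B, Lineage H, Lineage J, Lineage V}.
four-chambered heart: derived state '+' in Lineage H and Lineage J only — synapomorphy for {Lineage H, Lineage J}.
prehensile tail (derived state '+') is shared by Lineage H, Lineage J, and Lineage V — a synapomorphy uniting that clade.
Most parsimonious ingroup topology: ((Lineage W,(((Lineage H,Lineage J),Lineage V),Lineage B)),Lineage T).
Lineage B and Lineage J share a more recent common ancestor with each other than either does with Lineage W, so Lineage W is the least closely related of the three.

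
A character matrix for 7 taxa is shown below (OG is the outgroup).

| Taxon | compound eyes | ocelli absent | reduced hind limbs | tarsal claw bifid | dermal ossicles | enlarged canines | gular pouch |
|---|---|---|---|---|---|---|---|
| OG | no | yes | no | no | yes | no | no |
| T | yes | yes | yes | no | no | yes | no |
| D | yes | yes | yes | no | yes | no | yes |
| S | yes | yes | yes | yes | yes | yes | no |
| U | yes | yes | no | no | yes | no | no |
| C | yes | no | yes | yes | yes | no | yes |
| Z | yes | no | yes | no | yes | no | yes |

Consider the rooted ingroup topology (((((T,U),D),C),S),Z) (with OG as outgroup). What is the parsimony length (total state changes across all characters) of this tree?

Map each character onto (((((T,U),D),C),S),Z) (rooted by OG) and count the minimum state changes it requires (Fitch parsimony):
compound eyes: 1; ocelli absent: 2; reduced hind limbs: 2; tarsal claw bifid: 2; dermal ossicles: 1; enlarged canines: 2; gular pouch: 3.
Total tree length = 13.

13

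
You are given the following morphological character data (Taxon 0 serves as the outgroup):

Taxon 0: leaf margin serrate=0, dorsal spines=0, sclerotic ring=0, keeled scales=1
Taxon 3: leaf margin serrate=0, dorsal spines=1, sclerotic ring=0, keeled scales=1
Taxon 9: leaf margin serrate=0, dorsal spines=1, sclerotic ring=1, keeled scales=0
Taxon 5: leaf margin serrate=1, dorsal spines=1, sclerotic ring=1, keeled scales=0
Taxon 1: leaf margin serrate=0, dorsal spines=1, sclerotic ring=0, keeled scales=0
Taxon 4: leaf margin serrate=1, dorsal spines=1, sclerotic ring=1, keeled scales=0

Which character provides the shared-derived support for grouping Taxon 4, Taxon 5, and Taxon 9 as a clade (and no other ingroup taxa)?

sclerotic ring

Character polarity is set by the outgroup: the derived state is whichever differs from the outgroup's state, so for keeled scales the derived state is '0', and for the remaining characters it is '1'.
leaf margin serrate: derived state '1' in Taxon 4 and Taxon 5 only — synapomorphy for {Taxon 4, Taxon 5}.
All ingroup taxa share the derived state '1' for dorsal spines; it defines the ingroup but does not resolve relationships within it.
sclerotic ring (derived state '1') is shared by Taxon 4, Taxon 5, and Taxon 9 — a synapomorphy uniting that clade.
Only Taxon 1, Taxon 4, Taxon 5, and Taxon 9 show the derived state '0' for keeled scales, supporting them as a clade.
Most parsimonious ingroup topology: (Taxon 3,((Taxon 9,(Taxon 5,Taxon 4)),Taxon 1)).
The clade {Taxon 4, Taxon 5, Taxon 9} is supported by sclerotic ring: its derived state '1' occurs in exactly those taxa and in no other taxon (including the outgroup).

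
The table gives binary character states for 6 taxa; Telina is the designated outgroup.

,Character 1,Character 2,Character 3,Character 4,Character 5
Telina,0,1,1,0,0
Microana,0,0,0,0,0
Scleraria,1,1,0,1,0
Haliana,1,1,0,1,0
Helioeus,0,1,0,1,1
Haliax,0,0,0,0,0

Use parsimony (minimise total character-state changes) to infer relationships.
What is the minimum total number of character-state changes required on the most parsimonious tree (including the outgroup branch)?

Character polarity is set by the outgroup: the derived state is whichever differs from the outgroup's state, so for Character 2, Character 3 the derived state is '0', and for the remaining characters it is '1'.
Character 1: derived state '1' in Haliana and Scleraria only — synapomorphy for {Haliana, Scleraria}.
Character 2: derived state '0' in Haliax and Microana only — synapomorphy for {Haliax, Microana}.
Character 3 (derived state '0') is shared by all ingroup taxa — unites the whole ingroup.
Character 4 (derived state '1') is shared by Haliana, Helioeus, and Scleraria — a synapomorphy uniting that clade.
Character 5 (derived state '1') is unique to Helioeus (autapomorphy; uninformative for grouping).
Most parsimonious ingroup topology: ((Microana,Haliax),((Scleraria,Haliana),Helioeus)).
Changes per character on this tree: Character 1: 1; Character 2: 1; Character 3: 1; Character 4: 1; Character 5: 1.
Total = 5.

5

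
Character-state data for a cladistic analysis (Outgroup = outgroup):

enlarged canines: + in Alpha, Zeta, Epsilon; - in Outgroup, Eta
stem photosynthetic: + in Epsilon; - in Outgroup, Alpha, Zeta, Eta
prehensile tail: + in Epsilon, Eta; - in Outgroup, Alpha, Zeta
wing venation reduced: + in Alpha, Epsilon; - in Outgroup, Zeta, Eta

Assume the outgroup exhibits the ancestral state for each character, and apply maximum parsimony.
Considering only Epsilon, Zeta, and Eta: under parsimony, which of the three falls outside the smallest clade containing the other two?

The outgroup has state '-' for every character, so '+' is the derived state throughout.
enlarged canines (derived state '+') is shared by Alpha, Epsilon, and Zeta — a synapomorphy uniting that clade.
stem photosynthetic: derived state '+' in Epsilon only — an autapomorphy, so it tells us nothing about relationships among taxa.
prehensile tail (state '+') occurs in Epsilon and Eta but conflicts with the nesting implied by the other characters — most parsimoniously interpreted as homoplasy.
wing venation reduced: derived state '+' in Alpha and Epsilon only — synapomorphy for {Alpha, Epsilon}.
Most parsimonious ingroup topology: (((Alpha,Epsilon),Zeta),Eta).
Zeta and Epsilon share a more recent common ancestor with each other than either does with Eta, so Eta is the least closely related of the three.

Eta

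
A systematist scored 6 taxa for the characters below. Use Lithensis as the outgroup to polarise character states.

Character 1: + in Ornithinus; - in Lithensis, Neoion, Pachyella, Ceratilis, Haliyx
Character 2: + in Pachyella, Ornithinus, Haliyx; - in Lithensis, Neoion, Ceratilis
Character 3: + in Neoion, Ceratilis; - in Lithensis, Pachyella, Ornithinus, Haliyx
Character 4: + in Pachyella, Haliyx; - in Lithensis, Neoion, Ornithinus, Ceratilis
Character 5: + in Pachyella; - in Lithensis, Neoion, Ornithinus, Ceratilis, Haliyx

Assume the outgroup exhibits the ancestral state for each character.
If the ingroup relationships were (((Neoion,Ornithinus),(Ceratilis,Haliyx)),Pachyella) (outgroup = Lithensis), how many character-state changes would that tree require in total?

Map each character onto (((Neoion,Ornithinus),(Ceratilis,Haliyx)),Pachyella) (rooted by Lithensis) and count the minimum state changes it requires (Fitch parsimony):
Character 1: 1; Character 2: 3; Character 3: 2; Character 4: 2; Character 5: 1.
Total tree length = 9.

9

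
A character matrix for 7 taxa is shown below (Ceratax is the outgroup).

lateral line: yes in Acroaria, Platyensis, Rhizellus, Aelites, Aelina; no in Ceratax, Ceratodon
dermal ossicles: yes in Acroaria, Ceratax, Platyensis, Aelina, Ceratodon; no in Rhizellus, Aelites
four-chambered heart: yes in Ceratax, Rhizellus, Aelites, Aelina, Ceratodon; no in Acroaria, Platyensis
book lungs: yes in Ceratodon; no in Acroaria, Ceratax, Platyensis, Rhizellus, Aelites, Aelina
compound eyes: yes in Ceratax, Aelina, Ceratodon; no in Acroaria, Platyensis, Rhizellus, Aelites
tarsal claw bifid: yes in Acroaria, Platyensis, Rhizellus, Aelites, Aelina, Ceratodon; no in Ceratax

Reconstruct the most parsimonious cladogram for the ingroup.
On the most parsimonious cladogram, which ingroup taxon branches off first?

Character polarity is set by the outgroup: the derived state is whichever differs from the outgroup's state, so for dermal ossicles, four-chambered heart, compound eyes the derived state is 'no', and for the remaining characters it is 'yes'.
lateral line: derived state 'yes' in Acroaria, Aelina, Aelites, Platyensis, and Rhizellus only — synapomorphy for {Acroaria, Aelina, Aelites, Platyensis, Rhizellus}.
dermal ossicles: derived state 'no' in Aelites and Rhizellus only — synapomorphy for {Aelites, Rhizellus}.
Only Acroaria and Platyensis show the derived state 'no' for four-chambered heart, supporting them as a clade.
book lungs: derived state 'yes' in Ceratodon only — an autapomorphy, so it tells us nothing about relationships among taxa.
compound eyes (derived state 'no') is shared by Acroaria, Aelites, Platyensis, and Rhizellus — a synapomorphy uniting that clade.
tarsal claw bifid (derived state 'yes') is shared by all ingroup taxa — unites the whole ingroup.
Most parsimonious ingroup topology: (Ceratodon,(((Platyensis,Acroaria),(Rhizellus,Aelites)),Aelina)).
Ceratodon is sister to the clade containing all other ingroup taxa, so it is the earliest-diverging (most basal) ingroup lineage.

Ceratodon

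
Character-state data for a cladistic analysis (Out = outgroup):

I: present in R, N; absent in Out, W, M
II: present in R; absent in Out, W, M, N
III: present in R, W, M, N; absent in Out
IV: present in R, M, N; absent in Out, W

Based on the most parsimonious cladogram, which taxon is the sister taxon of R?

N

The outgroup has state 'absent' for every character, so 'present' is the derived state throughout.
Only N and R show the derived state 'present' for I, supporting them as a clade.
II: derived state 'present' in R only — an autapomorphy, so it tells us nothing about relationships among taxa.
All ingroup taxa share the derived state 'present' for III; it defines the ingroup but does not resolve relationships within it.
IV: derived state 'present' in M, N, and R only — synapomorphy for {M, N, R}.
Most parsimonious ingroup topology: (W,((R,N),M)).
R and N form a cherry on this tree, so they are sister taxa.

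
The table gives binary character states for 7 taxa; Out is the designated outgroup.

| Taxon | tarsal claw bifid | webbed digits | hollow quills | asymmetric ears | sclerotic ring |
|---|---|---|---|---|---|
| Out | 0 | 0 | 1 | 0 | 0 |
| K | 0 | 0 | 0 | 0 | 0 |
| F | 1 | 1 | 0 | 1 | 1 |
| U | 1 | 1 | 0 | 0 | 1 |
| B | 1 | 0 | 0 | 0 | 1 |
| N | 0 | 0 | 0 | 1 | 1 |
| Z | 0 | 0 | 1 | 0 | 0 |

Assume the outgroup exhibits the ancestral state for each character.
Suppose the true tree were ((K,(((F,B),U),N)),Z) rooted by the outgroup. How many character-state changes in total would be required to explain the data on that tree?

Map each character onto ((K,(((F,B),U),N)),Z) (rooted by Out) and count the minimum state changes it requires (Fitch parsimony):
tarsal claw bifid: 1; webbed digits: 2; hollow quills: 1; asymmetric ears: 2; sclerotic ring: 1.
Total tree length = 7.

7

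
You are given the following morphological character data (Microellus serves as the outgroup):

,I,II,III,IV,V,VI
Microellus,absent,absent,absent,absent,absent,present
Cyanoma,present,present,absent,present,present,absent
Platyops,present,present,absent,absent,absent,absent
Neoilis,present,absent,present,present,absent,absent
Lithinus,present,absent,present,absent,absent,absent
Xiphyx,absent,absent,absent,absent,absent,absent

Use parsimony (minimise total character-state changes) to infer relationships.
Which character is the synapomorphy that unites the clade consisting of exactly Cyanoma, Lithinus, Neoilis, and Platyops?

I

Character polarity is set by the outgroup: the derived state is whichever differs from the outgroup's state, so for VI the derived state is 'absent', and for the remaining characters it is 'present'.
I: derived state 'present' in Cyanoma, Lithinus, Neoilis, and Platyops only — synapomorphy for {Cyanoma, Lithinus, Neoilis, Platyops}.
II: derived state 'present' in Cyanoma and Platyops only — synapomorphy for {Cyanoma, Platyops}.
III: derived state 'present' in Lithinus and Neoilis only — synapomorphy for {Lithinus, Neoilis}.
IV groups Cyanoma and Neoilis, which is incompatible with the clades supported by the remaining characters; treating it as convergent (homoplasy) costs fewer steps than any alternative tree.
V: derived state 'present' in Cyanoma only — an autapomorphy, so it tells us nothing about relationships among taxa.
VI (derived state 'absent') is shared by all ingroup taxa — unites the whole ingroup.
Most parsimonious ingroup topology: (Xiphyx,((Platyops,Cyanoma),(Neoilis,Lithinus))).
The clade {Cyanoma, Lithinus, Neoilis, Platyops} is supported by I: its derived state 'present' occurs in exactly those taxa and in no other taxon (including the outgroup).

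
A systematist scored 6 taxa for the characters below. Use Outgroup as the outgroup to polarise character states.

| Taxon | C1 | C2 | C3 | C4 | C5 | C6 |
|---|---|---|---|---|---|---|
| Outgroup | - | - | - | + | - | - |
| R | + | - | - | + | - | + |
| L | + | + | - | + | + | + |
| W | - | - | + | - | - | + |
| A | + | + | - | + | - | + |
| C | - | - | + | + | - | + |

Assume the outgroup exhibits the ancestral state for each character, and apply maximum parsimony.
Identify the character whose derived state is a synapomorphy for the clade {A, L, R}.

C1

Character polarity is set by the outgroup: the derived state is whichever differs from the outgroup's state, so for C4 the derived state is '-', and for the remaining characters it is '+'.
C1 (derived state '+') is shared by A, L, and R — a synapomorphy uniting that clade.
C2 (derived state '+') is shared by A and L — a synapomorphy uniting that clade.
C3: derived state '+' in C and W only — synapomorphy for {C, W}.
C4: derived state '-' in W only — an autapomorphy, so it tells us nothing about relationships among taxa.
C5 (derived state '+') is unique to L (autapomorphy; uninformative for grouping).
C6 (derived state '+') is shared by all ingroup taxa — unites the whole ingroup.
Most parsimonious ingroup topology: ((R,(L,A)),(W,C)).
The clade {A, L, R} is supported by C1: its derived state '+' occurs in exactly those taxa and in no other taxon (including the outgroup).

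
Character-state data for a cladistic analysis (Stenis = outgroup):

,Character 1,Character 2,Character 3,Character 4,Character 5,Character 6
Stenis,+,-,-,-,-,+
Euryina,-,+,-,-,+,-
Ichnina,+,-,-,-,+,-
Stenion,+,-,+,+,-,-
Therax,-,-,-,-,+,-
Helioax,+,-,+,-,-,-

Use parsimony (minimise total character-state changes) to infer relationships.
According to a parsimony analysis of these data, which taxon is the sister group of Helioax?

Character polarity is set by the outgroup: the derived state is whichever differs from the outgroup's state, so for Character 1, Character 6 the derived state is '-', and for the remaining characters it is '+'.
Character 1 (derived state '-') is shared by Euryina and Therax — a synapomorphy uniting that clade.
Character 2 (derived state '+') is unique to Euryina (autapomorphy; uninformative for grouping).
Character 3 (derived state '+') is shared by Helioax and Stenion — a synapomorphy uniting that clade.
Character 4 (derived state '+') is unique to Stenion (autapomorphy; uninformative for grouping).
Character 5 (derived state '+') is shared by Euryina, Ichnina, and Therax — a synapomorphy uniting that clade.
Character 6 (derived state '-') is shared by all ingroup taxa — unites the whole ingroup.
Most parsimonious ingroup topology: (((Euryina,Therax),Ichnina),(Stenion,Helioax)).
Helioax and Stenion form a cherry on this tree, so they are sister taxa.

Stenion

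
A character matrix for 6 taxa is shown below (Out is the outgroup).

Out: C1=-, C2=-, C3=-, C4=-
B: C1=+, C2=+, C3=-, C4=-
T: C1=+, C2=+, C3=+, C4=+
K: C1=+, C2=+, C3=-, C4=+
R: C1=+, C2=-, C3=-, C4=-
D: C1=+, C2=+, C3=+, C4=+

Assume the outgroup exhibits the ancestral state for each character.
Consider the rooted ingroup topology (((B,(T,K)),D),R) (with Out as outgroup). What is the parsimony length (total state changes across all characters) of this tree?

6

Map each character onto (((B,(T,K)),D),R) (rooted by Out) and count the minimum state changes it requires (Fitch parsimony):
C1: 1; C2: 1; C3: 2; C4: 2.
Total tree length = 6.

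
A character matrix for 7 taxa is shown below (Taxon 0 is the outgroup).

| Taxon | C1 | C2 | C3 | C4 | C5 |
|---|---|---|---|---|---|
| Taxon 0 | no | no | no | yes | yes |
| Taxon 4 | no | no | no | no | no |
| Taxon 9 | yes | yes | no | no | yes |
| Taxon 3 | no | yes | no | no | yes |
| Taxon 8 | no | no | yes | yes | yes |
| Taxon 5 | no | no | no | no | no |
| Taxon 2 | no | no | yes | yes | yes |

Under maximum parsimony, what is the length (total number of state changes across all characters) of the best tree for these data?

5

Character polarity is set by the outgroup: the derived state is whichever differs from the outgroup's state, so for C4, C5 the derived state is 'no', and for the remaining characters it is 'yes'.
C1: derived state 'yes' in Taxon 9 only — an autapomorphy, so it tells us nothing about relationships among taxa.
C2: derived state 'yes' in Taxon 3 and Taxon 9 only — synapomorphy for {Taxon 3, Taxon 9}.
C3 (derived state 'yes') is shared by Taxon 2 and Taxon 8 — a synapomorphy uniting that clade.
C4 (derived state 'no') is shared by Taxon 3, Taxon 4, Taxon 5, and Taxon 9 — a synapomorphy uniting that clade.
C5: derived state 'no' in Taxon 4 and Taxon 5 only — synapomorphy for {Taxon 4, Taxon 5}.
Most parsimonious ingroup topology: (((Taxon 4,Taxon 5),(Taxon 9,Taxon 3)),(Taxon 8,Taxon 2)).
Changes per character on this tree: C1: 1; C2: 1; C3: 1; C4: 1; C5: 1.
Total = 5.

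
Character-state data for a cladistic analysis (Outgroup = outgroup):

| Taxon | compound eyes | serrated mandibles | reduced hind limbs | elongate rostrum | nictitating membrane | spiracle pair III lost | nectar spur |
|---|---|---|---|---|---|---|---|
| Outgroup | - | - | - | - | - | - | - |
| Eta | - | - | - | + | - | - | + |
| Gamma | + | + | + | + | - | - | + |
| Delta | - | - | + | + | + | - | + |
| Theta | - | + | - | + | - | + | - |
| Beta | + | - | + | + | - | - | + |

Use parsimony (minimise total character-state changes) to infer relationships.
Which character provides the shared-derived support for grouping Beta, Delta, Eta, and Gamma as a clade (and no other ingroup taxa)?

The outgroup has state '-' for every character, so '+' is the derived state throughout.
Only Beta and Gamma show the derived state '+' for compound eyes, supporting them as a clade.
serrated mandibles (state '+') occurs in Gamma and Theta but conflicts with the nesting implied by the other characters — most parsimoniously interpreted as homoplasy.
reduced hind limbs (derived state '+') is shared by Beta, Delta, and Gamma — a synapomorphy uniting that clade.
All ingroup taxa share the derived state '+' for elongate rostrum; it defines the ingroup but does not resolve relationships within it.
nictitating membrane (derived state '+') is unique to Delta (autapomorphy; uninformative for grouping).
spiracle pair III lost: derived state '+' in Theta only — an autapomorphy, so it tells us nothing about relationships among taxa.
nectar spur (derived state '+') is shared by Beta, Delta, Eta, and Gamma — a synapomorphy uniting that clade.
Most parsimonious ingroup topology: ((Eta,((Gamma,Beta),Delta)),Theta).
The clade {Beta, Delta, Eta, Gamma} is supported by nectar spur: its derived state '+' occurs in exactly those taxa and in no other taxon (including the outgroup).

nectar spur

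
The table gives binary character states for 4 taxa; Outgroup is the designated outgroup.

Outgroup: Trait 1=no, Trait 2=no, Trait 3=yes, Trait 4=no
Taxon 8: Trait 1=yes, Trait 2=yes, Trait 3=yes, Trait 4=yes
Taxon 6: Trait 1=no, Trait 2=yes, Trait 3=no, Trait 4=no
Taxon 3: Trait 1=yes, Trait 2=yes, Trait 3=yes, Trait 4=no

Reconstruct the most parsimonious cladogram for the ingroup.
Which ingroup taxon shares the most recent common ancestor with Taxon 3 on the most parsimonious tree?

Taxon 8

Character polarity is set by the outgroup: the derived state is whichever differs from the outgroup's state, so for Trait 3 the derived state is 'no', and for the remaining characters it is 'yes'.
Trait 1 (derived state 'yes') is shared by Taxon 3 and Taxon 8 — a synapomorphy uniting that clade.
All ingroup taxa share the derived state 'yes' for Trait 2; it defines the ingroup but does not resolve relationships within it.
Trait 3: derived state 'no' in Taxon 6 only — an autapomorphy, so it tells us nothing about relationships among taxa.
Trait 4: derived state 'yes' in Taxon 8 only — an autapomorphy, so it tells us nothing about relationships among taxa.
Most parsimonious ingroup topology: ((Taxon 8,Taxon 3),Taxon 6).
Taxon 3 and Taxon 8 form a cherry on this tree, so they are sister taxa.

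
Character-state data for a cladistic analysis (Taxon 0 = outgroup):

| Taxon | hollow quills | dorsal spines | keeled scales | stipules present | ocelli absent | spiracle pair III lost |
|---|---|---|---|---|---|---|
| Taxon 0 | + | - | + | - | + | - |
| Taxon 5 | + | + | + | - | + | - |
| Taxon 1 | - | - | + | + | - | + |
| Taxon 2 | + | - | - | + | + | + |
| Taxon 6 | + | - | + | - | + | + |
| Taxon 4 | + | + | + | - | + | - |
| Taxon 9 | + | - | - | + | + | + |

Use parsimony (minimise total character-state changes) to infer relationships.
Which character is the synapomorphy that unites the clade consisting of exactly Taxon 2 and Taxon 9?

keeled scales

Character polarity is set by the outgroup: the derived state is whichever differs from the outgroup's state, so for hollow quills, keeled scales, ocelli absent the derived state is '-', and for the remaining characters it is '+'.
hollow quills (derived state '-') is unique to Taxon 1 (autapomorphy; uninformative for grouping).
dorsal spines (derived state '+') is shared by Taxon 4 and Taxon 5 — a synapomorphy uniting that clade.
Only Taxon 2 and Taxon 9 show the derived state '-' for keeled scales, supporting them as a clade.
stipules present: derived state '+' in Taxon 1, Taxon 2, and Taxon 9 only — synapomorphy for {Taxon 1, Taxon 2, Taxon 9}.
ocelli absent: derived state '-' in Taxon 1 only — an autapomorphy, so it tells us nothing about relationships among taxa.
Only Taxon 1, Taxon 2, Taxon 6, and Taxon 9 show the derived state '+' for spiracle pair III lost, supporting them as a clade.
Most parsimonious ingroup topology: ((Taxon 5,Taxon 4),((Taxon 1,(Taxon 2,Taxon 9)),Taxon 6)).
The clade {Taxon 2, Taxon 9} is supported by keeled scales: its derived state '-' occurs in exactly those taxa and in no other taxon (including the outgroup).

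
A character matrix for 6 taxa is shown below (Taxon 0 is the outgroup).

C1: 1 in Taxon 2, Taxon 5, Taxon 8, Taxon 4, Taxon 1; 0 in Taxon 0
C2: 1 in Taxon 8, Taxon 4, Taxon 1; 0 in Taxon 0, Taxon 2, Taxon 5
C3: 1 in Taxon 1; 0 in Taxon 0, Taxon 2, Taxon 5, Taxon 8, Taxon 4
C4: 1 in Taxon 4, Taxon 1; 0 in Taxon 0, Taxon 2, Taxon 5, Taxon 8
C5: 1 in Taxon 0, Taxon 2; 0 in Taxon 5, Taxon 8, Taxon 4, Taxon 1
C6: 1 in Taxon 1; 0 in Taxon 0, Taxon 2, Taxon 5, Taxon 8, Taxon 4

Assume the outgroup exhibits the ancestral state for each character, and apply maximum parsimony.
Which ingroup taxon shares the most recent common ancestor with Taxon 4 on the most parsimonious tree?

Character polarity is set by the outgroup: the derived state is whichever differs from the outgroup's state, so for C5 the derived state is '0', and for the remaining characters it is '1'.
All ingroup taxa share the derived state '1' for C1; it defines the ingroup but does not resolve relationships within it.
C2: derived state '1' in Taxon 1, Taxon 4, and Taxon 8 only — synapomorphy for {Taxon 1, Taxon 4, Taxon 8}.
C3: derived state '1' in Taxon 1 only — an autapomorphy, so it tells us nothing about relationships among taxa.
C4: derived state '1' in Taxon 1 and Taxon 4 only — synapomorphy for {Taxon 1, Taxon 4}.
C5: derived state '0' in Taxon 1, Taxon 4, Taxon 5, and Taxon 8 only — synapomorphy for {Taxon 1, Taxon 4, Taxon 5, Taxon 8}.
C6 (derived state '1') is unique to Taxon 1 (autapomorphy; uninformative for grouping).
Most parsimonious ingroup topology: (Taxon 2,(Taxon 5,(Taxon 8,(Taxon 4,Taxon 1)))).
Taxon 4 and Taxon 1 form a cherry on this tree, so they are sister taxa.

Taxon 1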